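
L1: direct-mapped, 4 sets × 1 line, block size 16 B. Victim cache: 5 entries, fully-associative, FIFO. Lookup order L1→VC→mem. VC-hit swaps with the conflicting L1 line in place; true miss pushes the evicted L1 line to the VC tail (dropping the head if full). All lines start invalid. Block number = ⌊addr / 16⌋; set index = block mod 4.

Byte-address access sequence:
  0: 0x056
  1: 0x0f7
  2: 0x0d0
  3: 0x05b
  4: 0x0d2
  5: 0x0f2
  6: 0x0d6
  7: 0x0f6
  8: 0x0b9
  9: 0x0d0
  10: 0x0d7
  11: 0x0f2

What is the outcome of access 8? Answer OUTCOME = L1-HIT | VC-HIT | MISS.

OUTCOME = MISS

#0 0x56→b5/s1 MISS; vc=[]
#1 0xf7→b15/s3 MISS; vc=[]
#2 0xd0→b13/s1 MISS; vc=[5]
#3 0x5b→b5/s1 VC-HIT; vc=[13]
#4 0xd2→b13/s1 VC-HIT; vc=[5]
#5 0xf2→b15/s3 L1-HIT; vc=[5]
#6 0xd6→b13/s1 L1-HIT; vc=[5]
#7 0xf6→b15/s3 L1-HIT; vc=[5]
#8 0xb9→b11/s3 MISS; vc=[5,15]
#9 0xd0→b13/s1 L1-HIT; vc=[5,15]
#10 0xd7→b13/s1 L1-HIT; vc=[5,15]
#11 0xf2→b15/s3 VC-HIT; vc=[5,11]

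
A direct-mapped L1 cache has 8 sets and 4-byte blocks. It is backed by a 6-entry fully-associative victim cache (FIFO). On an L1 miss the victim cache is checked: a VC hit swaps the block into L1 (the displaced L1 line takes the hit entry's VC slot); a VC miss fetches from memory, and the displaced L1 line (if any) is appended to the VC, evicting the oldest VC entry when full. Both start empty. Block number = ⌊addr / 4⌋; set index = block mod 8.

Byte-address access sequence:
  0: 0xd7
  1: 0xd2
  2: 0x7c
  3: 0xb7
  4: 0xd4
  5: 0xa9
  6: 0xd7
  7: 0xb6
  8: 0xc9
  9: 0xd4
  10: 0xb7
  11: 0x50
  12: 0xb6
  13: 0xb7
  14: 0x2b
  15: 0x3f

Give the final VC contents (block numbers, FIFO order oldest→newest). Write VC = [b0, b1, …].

VC = [53, 42, 52, 50, 31]

#0 0xd7→b53/s5 MISS; vc=[]
#1 0xd2→b52/s4 MISS; vc=[]
#2 0x7c→b31/s7 MISS; vc=[]
#3 0xb7→b45/s5 MISS; vc=[53]
#4 0xd4→b53/s5 VC-HIT; vc=[45]
#5 0xa9→b42/s2 MISS; vc=[45]
#6 0xd7→b53/s5 L1-HIT; vc=[45]
#7 0xb6→b45/s5 VC-HIT; vc=[53]
#8 0xc9→b50/s2 MISS; vc=[53,42]
#9 0xd4→b53/s5 VC-HIT; vc=[45,42]
#10 0xb7→b45/s5 VC-HIT; vc=[53,42]
#11 0x50→b20/s4 MISS; vc=[53,42,52]
#12 0xb6→b45/s5 L1-HIT; vc=[53,42,52]
#13 0xb7→b45/s5 L1-HIT; vc=[53,42,52]
#14 0x2b→b10/s2 MISS; vc=[53,42,52,50]
#15 0x3f→b15/s7 MISS; vc=[53,42,52,50,31]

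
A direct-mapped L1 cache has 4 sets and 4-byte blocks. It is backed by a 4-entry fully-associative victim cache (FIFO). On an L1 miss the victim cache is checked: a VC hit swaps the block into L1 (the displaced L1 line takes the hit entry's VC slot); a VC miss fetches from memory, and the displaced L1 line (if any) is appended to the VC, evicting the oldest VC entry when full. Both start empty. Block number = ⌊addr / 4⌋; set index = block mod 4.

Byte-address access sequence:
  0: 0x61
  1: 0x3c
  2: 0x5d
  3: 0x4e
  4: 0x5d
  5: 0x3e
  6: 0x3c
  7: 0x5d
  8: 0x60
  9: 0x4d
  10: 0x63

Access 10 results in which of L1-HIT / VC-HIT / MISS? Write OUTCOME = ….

OUTCOME = L1-HIT

#0 0x61→b24/s0 MISS; vc=[]
#1 0x3c→b15/s3 MISS; vc=[]
#2 0x5d→b23/s3 MISS; vc=[15]
#3 0x4e→b19/s3 MISS; vc=[15,23]
#4 0x5d→b23/s3 VC-HIT; vc=[15,19]
#5 0x3e→b15/s3 VC-HIT; vc=[23,19]
#6 0x3c→b15/s3 L1-HIT; vc=[23,19]
#7 0x5d→b23/s3 VC-HIT; vc=[15,19]
#8 0x60→b24/s0 L1-HIT; vc=[15,19]
#9 0x4d→b19/s3 VC-HIT; vc=[15,23]
#10 0x63→b24/s0 L1-HIT; vc=[15,23]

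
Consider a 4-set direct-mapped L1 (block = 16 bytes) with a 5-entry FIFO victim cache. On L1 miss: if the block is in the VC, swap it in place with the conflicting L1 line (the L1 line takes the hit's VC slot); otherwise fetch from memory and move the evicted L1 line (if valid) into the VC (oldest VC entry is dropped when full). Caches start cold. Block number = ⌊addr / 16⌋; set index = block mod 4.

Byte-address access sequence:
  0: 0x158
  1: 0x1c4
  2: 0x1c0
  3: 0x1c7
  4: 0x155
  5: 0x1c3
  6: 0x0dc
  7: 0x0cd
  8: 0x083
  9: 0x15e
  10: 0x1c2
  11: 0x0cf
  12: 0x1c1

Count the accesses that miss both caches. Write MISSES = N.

0: 0x158 (blk 21, set 1) → MISS  vc=[]
1: 0x1c4 (blk 28, set 0) → MISS  vc=[]
2: 0x1c0 (blk 28, set 0) → L1-HIT  vc=[]
3: 0x1c7 (blk 28, set 0) → L1-HIT  vc=[]
4: 0x155 (blk 21, set 1) → L1-HIT  vc=[]
5: 0x1c3 (blk 28, set 0) → L1-HIT  vc=[]
6: 0xdc (blk 13, set 1) → MISS  vc=[21]
7: 0xcd (blk 12, set 0) → MISS  vc=[21, 28]
8: 0x83 (blk 8, set 0) → MISS  vc=[21, 28, 12]
9: 0x15e (blk 21, set 1) → VC-HIT  vc=[13, 28, 12]
10: 0x1c2 (blk 28, set 0) → VC-HIT  vc=[13, 8, 12]
11: 0xcf (blk 12, set 0) → VC-HIT  vc=[13, 8, 28]
12: 0x1c1 (blk 28, set 0) → VC-HIT  vc=[13, 8, 12]

MISSES = 5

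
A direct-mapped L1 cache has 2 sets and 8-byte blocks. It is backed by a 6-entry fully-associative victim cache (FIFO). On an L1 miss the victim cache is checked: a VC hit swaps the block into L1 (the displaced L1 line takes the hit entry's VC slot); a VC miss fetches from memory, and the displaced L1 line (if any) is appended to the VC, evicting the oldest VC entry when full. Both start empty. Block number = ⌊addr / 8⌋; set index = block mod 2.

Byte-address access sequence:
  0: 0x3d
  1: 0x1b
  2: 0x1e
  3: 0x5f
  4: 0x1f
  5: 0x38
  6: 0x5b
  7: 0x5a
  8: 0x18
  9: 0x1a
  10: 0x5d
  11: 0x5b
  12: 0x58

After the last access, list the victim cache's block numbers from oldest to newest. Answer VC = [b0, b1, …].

#0 0x3d→b7/s1 MISS; vc=[]
#1 0x1b→b3/s1 MISS; vc=[7]
#2 0x1e→b3/s1 L1-HIT; vc=[7]
#3 0x5f→b11/s1 MISS; vc=[7,3]
#4 0x1f→b3/s1 VC-HIT; vc=[7,11]
#5 0x38→b7/s1 VC-HIT; vc=[3,11]
#6 0x5b→b11/s1 VC-HIT; vc=[3,7]
#7 0x5a→b11/s1 L1-HIT; vc=[3,7]
#8 0x18→b3/s1 VC-HIT; vc=[11,7]
#9 0x1a→b3/s1 L1-HIT; vc=[11,7]
#10 0x5d→b11/s1 VC-HIT; vc=[3,7]
#11 0x5b→b11/s1 L1-HIT; vc=[3,7]
#12 0x58→b11/s1 L1-HIT; vc=[3,7]

VC = [3, 7]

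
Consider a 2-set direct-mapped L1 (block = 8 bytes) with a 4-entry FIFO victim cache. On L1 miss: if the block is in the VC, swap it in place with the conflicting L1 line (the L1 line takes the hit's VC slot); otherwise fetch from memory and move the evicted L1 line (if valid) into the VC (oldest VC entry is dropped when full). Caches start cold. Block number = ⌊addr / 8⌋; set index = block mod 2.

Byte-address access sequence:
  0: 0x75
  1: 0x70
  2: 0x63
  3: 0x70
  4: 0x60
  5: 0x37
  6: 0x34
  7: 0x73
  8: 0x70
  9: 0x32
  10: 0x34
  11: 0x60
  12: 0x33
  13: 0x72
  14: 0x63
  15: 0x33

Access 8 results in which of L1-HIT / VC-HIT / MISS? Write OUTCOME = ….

#0 0x75→b14/s0 MISS; vc=[]
#1 0x70→b14/s0 L1-HIT; vc=[]
#2 0x63→b12/s0 MISS; vc=[14]
#3 0x70→b14/s0 VC-HIT; vc=[12]
#4 0x60→b12/s0 VC-HIT; vc=[14]
#5 0x37→b6/s0 MISS; vc=[14,12]
#6 0x34→b6/s0 L1-HIT; vc=[14,12]
#7 0x73→b14/s0 VC-HIT; vc=[6,12]
#8 0x70→b14/s0 L1-HIT; vc=[6,12]
#9 0x32→b6/s0 VC-HIT; vc=[14,12]
#10 0x34→b6/s0 L1-HIT; vc=[14,12]
#11 0x60→b12/s0 VC-HIT; vc=[14,6]
#12 0x33→b6/s0 VC-HIT; vc=[14,12]
#13 0x72→b14/s0 VC-HIT; vc=[6,12]
#14 0x63→b12/s0 VC-HIT; vc=[6,14]
#15 0x33→b6/s0 VC-HIT; vc=[12,14]

OUTCOME = L1-HIT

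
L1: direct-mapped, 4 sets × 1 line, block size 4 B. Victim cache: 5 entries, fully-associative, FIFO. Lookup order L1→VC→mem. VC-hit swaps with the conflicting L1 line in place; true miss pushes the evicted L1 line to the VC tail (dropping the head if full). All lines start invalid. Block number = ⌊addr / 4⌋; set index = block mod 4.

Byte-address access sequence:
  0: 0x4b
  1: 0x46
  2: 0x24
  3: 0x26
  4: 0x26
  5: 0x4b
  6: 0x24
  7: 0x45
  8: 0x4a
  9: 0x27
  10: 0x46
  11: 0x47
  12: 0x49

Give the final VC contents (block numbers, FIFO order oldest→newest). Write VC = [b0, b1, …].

VC = [9]

  [0] addr=0x4b blk=18 s=2: MISS | VC []
  [1] addr=0x46 blk=17 s=1: MISS | VC []
  [2] addr=0x24 blk=9 s=1: MISS | VC [17]
  [3] addr=0x26 blk=9 s=1: L1-HIT | VC [17]
  [4] addr=0x26 blk=9 s=1: L1-HIT | VC [17]
  [5] addr=0x4b blk=18 s=2: L1-HIT | VC [17]
  [6] addr=0x24 blk=9 s=1: L1-HIT | VC [17]
  [7] addr=0x45 blk=17 s=1: VC-HIT | VC [9]
  [8] addr=0x4a blk=18 s=2: L1-HIT | VC [9]
  [9] addr=0x27 blk=9 s=1: VC-HIT | VC [17]
  [10] addr=0x46 blk=17 s=1: VC-HIT | VC [9]
  [11] addr=0x47 blk=17 s=1: L1-HIT | VC [9]
  [12] addr=0x49 blk=18 s=2: L1-HIT | VC [9]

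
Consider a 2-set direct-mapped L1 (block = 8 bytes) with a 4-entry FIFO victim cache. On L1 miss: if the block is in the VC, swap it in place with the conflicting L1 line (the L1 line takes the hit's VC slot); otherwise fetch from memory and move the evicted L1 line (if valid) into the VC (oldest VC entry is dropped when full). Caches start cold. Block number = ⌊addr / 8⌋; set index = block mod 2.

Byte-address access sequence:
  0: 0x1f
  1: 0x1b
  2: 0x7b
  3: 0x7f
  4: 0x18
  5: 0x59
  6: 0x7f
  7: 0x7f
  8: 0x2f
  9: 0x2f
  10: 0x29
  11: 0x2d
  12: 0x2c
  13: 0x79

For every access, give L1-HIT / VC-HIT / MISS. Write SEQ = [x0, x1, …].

#0 0x1f→b3/s1 MISS; vc=[]
#1 0x1b→b3/s1 L1-HIT; vc=[]
#2 0x7b→b15/s1 MISS; vc=[3]
#3 0x7f→b15/s1 L1-HIT; vc=[3]
#4 0x18→b3/s1 VC-HIT; vc=[15]
#5 0x59→b11/s1 MISS; vc=[15,3]
#6 0x7f→b15/s1 VC-HIT; vc=[11,3]
#7 0x7f→b15/s1 L1-HIT; vc=[11,3]
#8 0x2f→b5/s1 MISS; vc=[11,3,15]
#9 0x2f→b5/s1 L1-HIT; vc=[11,3,15]
#10 0x29→b5/s1 L1-HIT; vc=[11,3,15]
#11 0x2d→b5/s1 L1-HIT; vc=[11,3,15]
#12 0x2c→b5/s1 L1-HIT; vc=[11,3,15]
#13 0x79→b15/s1 VC-HIT; vc=[11,3,5]

SEQ = [MISS, L1-HIT, MISS, L1-HIT, VC-HIT, MISS, VC-HIT, L1-HIT, MISS, L1-HIT, L1-HIT, L1-HIT, L1-HIT, VC-HIT]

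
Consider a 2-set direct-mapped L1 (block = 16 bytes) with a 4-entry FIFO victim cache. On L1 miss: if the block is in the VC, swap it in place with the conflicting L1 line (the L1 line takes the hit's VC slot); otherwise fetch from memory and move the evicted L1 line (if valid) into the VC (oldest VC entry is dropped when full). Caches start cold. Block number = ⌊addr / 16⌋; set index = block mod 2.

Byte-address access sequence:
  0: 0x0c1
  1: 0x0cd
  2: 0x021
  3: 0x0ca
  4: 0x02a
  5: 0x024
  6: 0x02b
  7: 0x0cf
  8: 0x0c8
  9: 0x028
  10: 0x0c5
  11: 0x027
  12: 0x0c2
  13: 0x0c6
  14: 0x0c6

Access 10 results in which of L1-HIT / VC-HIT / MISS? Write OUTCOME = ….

  [0] addr=0xc1 blk=12 s=0: MISS | VC []
  [1] addr=0xcd blk=12 s=0: L1-HIT | VC []
  [2] addr=0x21 blk=2 s=0: MISS | VC [12]
  [3] addr=0xca blk=12 s=0: VC-HIT | VC [2]
  [4] addr=0x2a blk=2 s=0: VC-HIT | VC [12]
  [5] addr=0x24 blk=2 s=0: L1-HIT | VC [12]
  [6] addr=0x2b blk=2 s=0: L1-HIT | VC [12]
  [7] addr=0xcf blk=12 s=0: VC-HIT | VC [2]
  [8] addr=0xc8 blk=12 s=0: L1-HIT | VC [2]
  [9] addr=0x28 blk=2 s=0: VC-HIT | VC [12]
  [10] addr=0xc5 blk=12 s=0: VC-HIT | VC [2]
  [11] addr=0x27 blk=2 s=0: VC-HIT | VC [12]
  [12] addr=0xc2 blk=12 s=0: VC-HIT | VC [2]
  [13] addr=0xc6 blk=12 s=0: L1-HIT | VC [2]
  [14] addr=0xc6 blk=12 s=0: L1-HIT | VC [2]

OUTCOME = VC-HIT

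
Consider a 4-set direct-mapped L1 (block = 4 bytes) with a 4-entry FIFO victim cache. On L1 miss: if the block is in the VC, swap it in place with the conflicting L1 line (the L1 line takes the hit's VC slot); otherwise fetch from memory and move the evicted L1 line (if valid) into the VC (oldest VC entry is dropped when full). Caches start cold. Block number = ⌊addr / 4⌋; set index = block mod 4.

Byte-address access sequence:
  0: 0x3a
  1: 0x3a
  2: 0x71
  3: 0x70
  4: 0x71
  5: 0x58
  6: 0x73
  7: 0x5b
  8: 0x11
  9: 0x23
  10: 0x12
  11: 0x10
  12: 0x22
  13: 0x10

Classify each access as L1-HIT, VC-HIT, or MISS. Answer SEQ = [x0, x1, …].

SEQ = [MISS, L1-HIT, MISS, L1-HIT, L1-HIT, MISS, L1-HIT, L1-HIT, MISS, MISS, VC-HIT, L1-HIT, VC-HIT, VC-HIT]

  [0] addr=0x3a blk=14 s=2: MISS | VC []
  [1] addr=0x3a blk=14 s=2: L1-HIT | VC []
  [2] addr=0x71 blk=28 s=0: MISS | VC []
  [3] addr=0x70 blk=28 s=0: L1-HIT | VC []
  [4] addr=0x71 blk=28 s=0: L1-HIT | VC []
  [5] addr=0x58 blk=22 s=2: MISS | VC [14]
  [6] addr=0x73 blk=28 s=0: L1-HIT | VC [14]
  [7] addr=0x5b blk=22 s=2: L1-HIT | VC [14]
  [8] addr=0x11 blk=4 s=0: MISS | VC [14, 28]
  [9] addr=0x23 blk=8 s=0: MISS | VC [14, 28, 4]
  [10] addr=0x12 blk=4 s=0: VC-HIT | VC [14, 28, 8]
  [11] addr=0x10 blk=4 s=0: L1-HIT | VC [14, 28, 8]
  [12] addr=0x22 blk=8 s=0: VC-HIT | VC [14, 28, 4]
  [13] addr=0x10 blk=4 s=0: VC-HIT | VC [14, 28, 8]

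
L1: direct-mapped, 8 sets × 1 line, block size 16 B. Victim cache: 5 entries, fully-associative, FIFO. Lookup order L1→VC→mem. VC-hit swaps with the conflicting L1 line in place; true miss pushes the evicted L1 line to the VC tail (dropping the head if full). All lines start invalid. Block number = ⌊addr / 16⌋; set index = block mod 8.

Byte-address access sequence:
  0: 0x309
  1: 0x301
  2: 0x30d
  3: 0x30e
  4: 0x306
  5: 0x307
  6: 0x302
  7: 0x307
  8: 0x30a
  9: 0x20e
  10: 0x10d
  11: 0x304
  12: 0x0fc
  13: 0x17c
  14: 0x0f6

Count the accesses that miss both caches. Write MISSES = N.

MISSES = 5

  [0] addr=0x309 blk=48 s=0: MISS | VC []
  [1] addr=0x301 blk=48 s=0: L1-HIT | VC []
  [2] addr=0x30d blk=48 s=0: L1-HIT | VC []
  [3] addr=0x30e blk=48 s=0: L1-HIT | VC []
  [4] addr=0x306 blk=48 s=0: L1-HIT | VC []
  [5] addr=0x307 blk=48 s=0: L1-HIT | VC []
  [6] addr=0x302 blk=48 s=0: L1-HIT | VC []
  [7] addr=0x307 blk=48 s=0: L1-HIT | VC []
  [8] addr=0x30a blk=48 s=0: L1-HIT | VC []
  [9] addr=0x20e blk=32 s=0: MISS | VC [48]
  [10] addr=0x10d blk=16 s=0: MISS | VC [48, 32]
  [11] addr=0x304 blk=48 s=0: VC-HIT | VC [16, 32]
  [12] addr=0xfc blk=15 s=7: MISS | VC [16, 32]
  [13] addr=0x17c blk=23 s=7: MISS | VC [16, 32, 15]
  [14] addr=0xf6 blk=15 s=7: VC-HIT | VC [16, 32, 23]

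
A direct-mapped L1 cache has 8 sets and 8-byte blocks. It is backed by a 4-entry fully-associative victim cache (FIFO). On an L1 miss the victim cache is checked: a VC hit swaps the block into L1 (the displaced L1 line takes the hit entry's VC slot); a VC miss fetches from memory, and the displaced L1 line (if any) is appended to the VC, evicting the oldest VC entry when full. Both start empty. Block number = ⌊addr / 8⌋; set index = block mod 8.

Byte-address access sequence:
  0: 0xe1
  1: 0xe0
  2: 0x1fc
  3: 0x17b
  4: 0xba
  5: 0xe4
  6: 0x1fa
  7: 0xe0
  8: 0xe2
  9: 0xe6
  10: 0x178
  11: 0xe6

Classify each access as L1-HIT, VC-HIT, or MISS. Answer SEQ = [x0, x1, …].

0: 0xe1 (blk 28, set 4) → MISS  vc=[]
1: 0xe0 (blk 28, set 4) → L1-HIT  vc=[]
2: 0x1fc (blk 63, set 7) → MISS  vc=[]
3: 0x17b (blk 47, set 7) → MISS  vc=[63]
4: 0xba (blk 23, set 7) → MISS  vc=[63, 47]
5: 0xe4 (blk 28, set 4) → L1-HIT  vc=[63, 47]
6: 0x1fa (blk 63, set 7) → VC-HIT  vc=[23, 47]
7: 0xe0 (blk 28, set 4) → L1-HIT  vc=[23, 47]
8: 0xe2 (blk 28, set 4) → L1-HIT  vc=[23, 47]
9: 0xe6 (blk 28, set 4) → L1-HIT  vc=[23, 47]
10: 0x178 (blk 47, set 7) → VC-HIT  vc=[23, 63]
11: 0xe6 (blk 28, set 4) → L1-HIT  vc=[23, 63]

SEQ = [MISS, L1-HIT, MISS, MISS, MISS, L1-HIT, VC-HIT, L1-HIT, L1-HIT, L1-HIT, VC-HIT, L1-HIT]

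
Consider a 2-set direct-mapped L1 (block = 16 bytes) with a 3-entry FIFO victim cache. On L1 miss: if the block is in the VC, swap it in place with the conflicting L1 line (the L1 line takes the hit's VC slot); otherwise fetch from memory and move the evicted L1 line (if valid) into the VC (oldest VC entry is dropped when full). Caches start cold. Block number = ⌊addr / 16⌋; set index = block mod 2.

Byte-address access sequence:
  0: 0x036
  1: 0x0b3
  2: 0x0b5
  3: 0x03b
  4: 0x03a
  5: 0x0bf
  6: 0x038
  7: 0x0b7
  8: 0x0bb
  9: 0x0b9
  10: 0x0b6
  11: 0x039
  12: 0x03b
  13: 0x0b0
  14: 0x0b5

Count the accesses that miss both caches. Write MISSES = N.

MISSES = 2

0: 0x36 (blk 3, set 1) → MISS  vc=[]
1: 0xb3 (blk 11, set 1) → MISS  vc=[3]
2: 0xb5 (blk 11, set 1) → L1-HIT  vc=[3]
3: 0x3b (blk 3, set 1) → VC-HIT  vc=[11]
4: 0x3a (blk 3, set 1) → L1-HIT  vc=[11]
5: 0xbf (blk 11, set 1) → VC-HIT  vc=[3]
6: 0x38 (blk 3, set 1) → VC-HIT  vc=[11]
7: 0xb7 (blk 11, set 1) → VC-HIT  vc=[3]
8: 0xbb (blk 11, set 1) → L1-HIT  vc=[3]
9: 0xb9 (blk 11, set 1) → L1-HIT  vc=[3]
10: 0xb6 (blk 11, set 1) → L1-HIT  vc=[3]
11: 0x39 (blk 3, set 1) → VC-HIT  vc=[11]
12: 0x3b (blk 3, set 1) → L1-HIT  vc=[11]
13: 0xb0 (blk 11, set 1) → VC-HIT  vc=[3]
14: 0xb5 (blk 11, set 1) → L1-HIT  vc=[3]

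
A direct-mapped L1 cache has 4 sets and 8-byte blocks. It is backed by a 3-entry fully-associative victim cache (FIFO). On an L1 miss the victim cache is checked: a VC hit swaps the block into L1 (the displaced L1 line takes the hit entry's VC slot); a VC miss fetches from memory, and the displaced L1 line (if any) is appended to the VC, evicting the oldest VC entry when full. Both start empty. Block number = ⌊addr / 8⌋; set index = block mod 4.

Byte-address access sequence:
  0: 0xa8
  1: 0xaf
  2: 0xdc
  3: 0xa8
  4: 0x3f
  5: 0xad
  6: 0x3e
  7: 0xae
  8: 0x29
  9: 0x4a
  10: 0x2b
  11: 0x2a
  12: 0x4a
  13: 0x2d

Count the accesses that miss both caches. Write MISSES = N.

#0 0xa8→b21/s1 MISS; vc=[]
#1 0xaf→b21/s1 L1-HIT; vc=[]
#2 0xdc→b27/s3 MISS; vc=[]
#3 0xa8→b21/s1 L1-HIT; vc=[]
#4 0x3f→b7/s3 MISS; vc=[27]
#5 0xad→b21/s1 L1-HIT; vc=[27]
#6 0x3e→b7/s3 L1-HIT; vc=[27]
#7 0xae→b21/s1 L1-HIT; vc=[27]
#8 0x29→b5/s1 MISS; vc=[27,21]
#9 0x4a→b9/s1 MISS; vc=[27,21,5]
#10 0x2b→b5/s1 VC-HIT; vc=[27,21,9]
#11 0x2a→b5/s1 L1-HIT; vc=[27,21,9]
#12 0x4a→b9/s1 VC-HIT; vc=[27,21,5]
#13 0x2d→b5/s1 VC-HIT; vc=[27,21,9]

MISSES = 5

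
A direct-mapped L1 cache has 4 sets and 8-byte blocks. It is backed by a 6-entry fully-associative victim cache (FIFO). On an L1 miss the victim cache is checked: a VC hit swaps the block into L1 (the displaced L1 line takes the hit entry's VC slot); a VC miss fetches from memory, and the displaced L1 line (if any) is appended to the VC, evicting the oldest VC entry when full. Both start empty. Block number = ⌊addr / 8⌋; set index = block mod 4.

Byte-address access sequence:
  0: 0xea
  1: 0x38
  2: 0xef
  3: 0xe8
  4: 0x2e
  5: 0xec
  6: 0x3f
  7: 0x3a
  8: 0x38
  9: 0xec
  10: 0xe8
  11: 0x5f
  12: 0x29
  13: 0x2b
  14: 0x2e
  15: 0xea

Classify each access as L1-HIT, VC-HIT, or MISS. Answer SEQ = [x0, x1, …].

SEQ = [MISS, MISS, L1-HIT, L1-HIT, MISS, VC-HIT, L1-HIT, L1-HIT, L1-HIT, L1-HIT, L1-HIT, MISS, VC-HIT, L1-HIT, L1-HIT, VC-HIT]

0: 0xea (blk 29, set 1) → MISS  vc=[]
1: 0x38 (blk 7, set 3) → MISS  vc=[]
2: 0xef (blk 29, set 1) → L1-HIT  vc=[]
3: 0xe8 (blk 29, set 1) → L1-HIT  vc=[]
4: 0x2e (blk 5, set 1) → MISS  vc=[29]
5: 0xec (blk 29, set 1) → VC-HIT  vc=[5]
6: 0x3f (blk 7, set 3) → L1-HIT  vc=[5]
7: 0x3a (blk 7, set 3) → L1-HIT  vc=[5]
8: 0x38 (blk 7, set 3) → L1-HIT  vc=[5]
9: 0xec (blk 29, set 1) → L1-HIT  vc=[5]
10: 0xe8 (blk 29, set 1) → L1-HIT  vc=[5]
11: 0x5f (blk 11, set 3) → MISS  vc=[5, 7]
12: 0x29 (blk 5, set 1) → VC-HIT  vc=[29, 7]
13: 0x2b (blk 5, set 1) → L1-HIT  vc=[29, 7]
14: 0x2e (blk 5, set 1) → L1-HIT  vc=[29, 7]
15: 0xea (blk 29, set 1) → VC-HIT  vc=[5, 7]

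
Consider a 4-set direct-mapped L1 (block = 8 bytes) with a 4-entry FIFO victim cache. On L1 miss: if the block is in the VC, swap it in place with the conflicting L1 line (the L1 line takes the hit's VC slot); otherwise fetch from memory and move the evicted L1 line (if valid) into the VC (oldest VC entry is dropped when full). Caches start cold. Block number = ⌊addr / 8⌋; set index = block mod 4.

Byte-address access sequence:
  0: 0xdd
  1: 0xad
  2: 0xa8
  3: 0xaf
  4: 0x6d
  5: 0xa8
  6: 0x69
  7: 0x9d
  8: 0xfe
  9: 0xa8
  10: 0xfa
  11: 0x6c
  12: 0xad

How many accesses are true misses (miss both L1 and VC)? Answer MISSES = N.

MISSES = 5

  [0] addr=0xdd blk=27 s=3: MISS | VC []
  [1] addr=0xad blk=21 s=1: MISS | VC []
  [2] addr=0xa8 blk=21 s=1: L1-HIT | VC []
  [3] addr=0xaf blk=21 s=1: L1-HIT | VC []
  [4] addr=0x6d blk=13 s=1: MISS | VC [21]
  [5] addr=0xa8 blk=21 s=1: VC-HIT | VC [13]
  [6] addr=0x69 blk=13 s=1: VC-HIT | VC [21]
  [7] addr=0x9d blk=19 s=3: MISS | VC [21, 27]
  [8] addr=0xfe blk=31 s=3: MISS | VC [21, 27, 19]
  [9] addr=0xa8 blk=21 s=1: VC-HIT | VC [13, 27, 19]
  [10] addr=0xfa blk=31 s=3: L1-HIT | VC [13, 27, 19]
  [11] addr=0x6c blk=13 s=1: VC-HIT | VC [21, 27, 19]
  [12] addr=0xad blk=21 s=1: VC-HIT | VC [13, 27, 19]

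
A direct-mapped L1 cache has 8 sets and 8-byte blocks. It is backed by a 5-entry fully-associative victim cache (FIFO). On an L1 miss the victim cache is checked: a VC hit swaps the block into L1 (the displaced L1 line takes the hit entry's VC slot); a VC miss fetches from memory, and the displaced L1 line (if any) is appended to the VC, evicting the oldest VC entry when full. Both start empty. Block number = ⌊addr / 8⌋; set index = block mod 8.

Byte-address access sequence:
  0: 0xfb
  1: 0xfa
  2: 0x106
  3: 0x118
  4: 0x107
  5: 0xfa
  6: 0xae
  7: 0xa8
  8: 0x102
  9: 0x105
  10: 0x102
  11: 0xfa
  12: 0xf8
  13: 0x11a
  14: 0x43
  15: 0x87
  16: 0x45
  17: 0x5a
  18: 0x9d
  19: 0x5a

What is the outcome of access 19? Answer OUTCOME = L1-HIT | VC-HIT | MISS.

OUTCOME = VC-HIT

#0 0xfb→b31/s7 MISS; vc=[]
#1 0xfa→b31/s7 L1-HIT; vc=[]
#2 0x106→b32/s0 MISS; vc=[]
#3 0x118→b35/s3 MISS; vc=[]
#4 0x107→b32/s0 L1-HIT; vc=[]
#5 0xfa→b31/s7 L1-HIT; vc=[]
#6 0xae→b21/s5 MISS; vc=[]
#7 0xa8→b21/s5 L1-HIT; vc=[]
#8 0x102→b32/s0 L1-HIT; vc=[]
#9 0x105→b32/s0 L1-HIT; vc=[]
#10 0x102→b32/s0 L1-HIT; vc=[]
#11 0xfa→b31/s7 L1-HIT; vc=[]
#12 0xf8→b31/s7 L1-HIT; vc=[]
#13 0x11a→b35/s3 L1-HIT; vc=[]
#14 0x43→b8/s0 MISS; vc=[32]
#15 0x87→b16/s0 MISS; vc=[32,8]
#16 0x45→b8/s0 VC-HIT; vc=[32,16]
#17 0x5a→b11/s3 MISS; vc=[32,16,35]
#18 0x9d→b19/s3 MISS; vc=[32,16,35,11]
#19 0x5a→b11/s3 VC-HIT; vc=[32,16,35,19]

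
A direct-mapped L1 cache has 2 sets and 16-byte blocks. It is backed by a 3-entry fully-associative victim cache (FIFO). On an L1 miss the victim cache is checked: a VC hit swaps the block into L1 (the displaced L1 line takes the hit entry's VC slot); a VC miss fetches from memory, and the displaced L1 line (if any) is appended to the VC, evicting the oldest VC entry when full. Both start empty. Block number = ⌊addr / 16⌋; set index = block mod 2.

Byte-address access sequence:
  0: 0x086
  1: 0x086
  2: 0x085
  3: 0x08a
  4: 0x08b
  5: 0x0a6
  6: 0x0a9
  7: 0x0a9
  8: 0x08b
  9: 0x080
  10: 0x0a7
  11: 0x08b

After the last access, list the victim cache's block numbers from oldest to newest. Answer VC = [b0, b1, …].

VC = [10]

0: 0x86 (blk 8, set 0) → MISS  vc=[]
1: 0x86 (blk 8, set 0) → L1-HIT  vc=[]
2: 0x85 (blk 8, set 0) → L1-HIT  vc=[]
3: 0x8a (blk 8, set 0) → L1-HIT  vc=[]
4: 0x8b (blk 8, set 0) → L1-HIT  vc=[]
5: 0xa6 (blk 10, set 0) → MISS  vc=[8]
6: 0xa9 (blk 10, set 0) → L1-HIT  vc=[8]
7: 0xa9 (blk 10, set 0) → L1-HIT  vc=[8]
8: 0x8b (blk 8, set 0) → VC-HIT  vc=[10]
9: 0x80 (blk 8, set 0) → L1-HIT  vc=[10]
10: 0xa7 (blk 10, set 0) → VC-HIT  vc=[8]
11: 0x8b (blk 8, set 0) → VC-HIT  vc=[10]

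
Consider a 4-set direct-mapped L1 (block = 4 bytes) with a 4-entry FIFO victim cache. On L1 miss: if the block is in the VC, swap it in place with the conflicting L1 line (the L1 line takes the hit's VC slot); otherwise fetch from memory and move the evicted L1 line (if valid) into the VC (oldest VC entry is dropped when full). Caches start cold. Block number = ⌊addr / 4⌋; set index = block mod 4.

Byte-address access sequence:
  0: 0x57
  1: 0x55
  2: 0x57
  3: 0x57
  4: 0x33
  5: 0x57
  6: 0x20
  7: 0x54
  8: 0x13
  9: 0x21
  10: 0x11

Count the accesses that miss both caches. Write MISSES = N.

0: 0x57 (blk 21, set 1) → MISS  vc=[]
1: 0x55 (blk 21, set 1) → L1-HIT  vc=[]
2: 0x57 (blk 21, set 1) → L1-HIT  vc=[]
3: 0x57 (blk 21, set 1) → L1-HIT  vc=[]
4: 0x33 (blk 12, set 0) → MISS  vc=[]
5: 0x57 (blk 21, set 1) → L1-HIT  vc=[]
6: 0x20 (blk 8, set 0) → MISS  vc=[12]
7: 0x54 (blk 21, set 1) → L1-HIT  vc=[12]
8: 0x13 (blk 4, set 0) → MISS  vc=[12, 8]
9: 0x21 (blk 8, set 0) → VC-HIT  vc=[12, 4]
10: 0x11 (blk 4, set 0) → VC-HIT  vc=[12, 8]

MISSES = 4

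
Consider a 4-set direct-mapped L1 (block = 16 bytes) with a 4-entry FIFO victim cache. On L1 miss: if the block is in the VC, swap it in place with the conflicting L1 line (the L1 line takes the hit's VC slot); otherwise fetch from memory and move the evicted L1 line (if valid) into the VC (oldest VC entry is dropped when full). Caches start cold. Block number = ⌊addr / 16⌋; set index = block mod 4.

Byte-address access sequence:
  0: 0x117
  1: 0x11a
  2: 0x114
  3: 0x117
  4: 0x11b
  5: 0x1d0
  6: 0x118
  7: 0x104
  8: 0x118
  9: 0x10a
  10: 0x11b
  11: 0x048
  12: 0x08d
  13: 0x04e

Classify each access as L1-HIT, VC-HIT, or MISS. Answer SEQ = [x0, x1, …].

#0 0x117→b17/s1 MISS; vc=[]
#1 0x11a→b17/s1 L1-HIT; vc=[]
#2 0x114→b17/s1 L1-HIT; vc=[]
#3 0x117→b17/s1 L1-HIT; vc=[]
#4 0x11b→b17/s1 L1-HIT; vc=[]
#5 0x1d0→b29/s1 MISS; vc=[17]
#6 0x118→b17/s1 VC-HIT; vc=[29]
#7 0x104→b16/s0 MISS; vc=[29]
#8 0x118→b17/s1 L1-HIT; vc=[29]
#9 0x10a→b16/s0 L1-HIT; vc=[29]
#10 0x11b→b17/s1 L1-HIT; vc=[29]
#11 0x48→b4/s0 MISS; vc=[29,16]
#12 0x8d→b8/s0 MISS; vc=[29,16,4]
#13 0x4e→b4/s0 VC-HIT; vc=[29,16,8]

SEQ = [MISS, L1-HIT, L1-HIT, L1-HIT, L1-HIT, MISS, VC-HIT, MISS, L1-HIT, L1-HIT, L1-HIT, MISS, MISS, VC-HIT]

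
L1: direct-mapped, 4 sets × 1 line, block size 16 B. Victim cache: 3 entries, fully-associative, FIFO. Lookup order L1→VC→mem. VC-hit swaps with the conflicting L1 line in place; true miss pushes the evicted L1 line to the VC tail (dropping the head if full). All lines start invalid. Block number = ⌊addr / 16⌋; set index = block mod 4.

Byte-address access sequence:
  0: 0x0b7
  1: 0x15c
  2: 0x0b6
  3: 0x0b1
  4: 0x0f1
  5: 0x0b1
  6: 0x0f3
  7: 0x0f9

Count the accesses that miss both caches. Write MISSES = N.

MISSES = 3

  [0] addr=0xb7 blk=11 s=3: MISS | VC []
  [1] addr=0x15c blk=21 s=1: MISS | VC []
  [2] addr=0xb6 blk=11 s=3: L1-HIT | VC []
  [3] addr=0xb1 blk=11 s=3: L1-HIT | VC []
  [4] addr=0xf1 blk=15 s=3: MISS | VC [11]
  [5] addr=0xb1 blk=11 s=3: VC-HIT | VC [15]
  [6] addr=0xf3 blk=15 s=3: VC-HIT | VC [11]
  [7] addr=0xf9 blk=15 s=3: L1-HIT | VC [11]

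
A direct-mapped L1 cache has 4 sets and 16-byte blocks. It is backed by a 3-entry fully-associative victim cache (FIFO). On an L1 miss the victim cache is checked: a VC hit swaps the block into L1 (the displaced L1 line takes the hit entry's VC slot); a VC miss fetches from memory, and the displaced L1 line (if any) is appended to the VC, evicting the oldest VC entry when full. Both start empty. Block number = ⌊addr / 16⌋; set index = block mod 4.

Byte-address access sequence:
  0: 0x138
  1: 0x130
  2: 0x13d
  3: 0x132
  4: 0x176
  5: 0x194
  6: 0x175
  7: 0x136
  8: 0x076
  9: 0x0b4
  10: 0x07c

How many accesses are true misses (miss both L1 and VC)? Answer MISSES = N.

  [0] addr=0x138 blk=19 s=3: MISS | VC []
  [1] addr=0x130 blk=19 s=3: L1-HIT | VC []
  [2] addr=0x13d blk=19 s=3: L1-HIT | VC []
  [3] addr=0x132 blk=19 s=3: L1-HIT | VC []
  [4] addr=0x176 blk=23 s=3: MISS | VC [19]
  [5] addr=0x194 blk=25 s=1: MISS | VC [19]
  [6] addr=0x175 blk=23 s=3: L1-HIT | VC [19]
  [7] addr=0x136 blk=19 s=3: VC-HIT | VC [23]
  [8] addr=0x76 blk=7 s=3: MISS | VC [23, 19]
  [9] addr=0xb4 blk=11 s=3: MISS | VC [23, 19, 7]
  [10] addr=0x7c blk=7 s=3: VC-HIT | VC [23, 19, 11]

MISSES = 5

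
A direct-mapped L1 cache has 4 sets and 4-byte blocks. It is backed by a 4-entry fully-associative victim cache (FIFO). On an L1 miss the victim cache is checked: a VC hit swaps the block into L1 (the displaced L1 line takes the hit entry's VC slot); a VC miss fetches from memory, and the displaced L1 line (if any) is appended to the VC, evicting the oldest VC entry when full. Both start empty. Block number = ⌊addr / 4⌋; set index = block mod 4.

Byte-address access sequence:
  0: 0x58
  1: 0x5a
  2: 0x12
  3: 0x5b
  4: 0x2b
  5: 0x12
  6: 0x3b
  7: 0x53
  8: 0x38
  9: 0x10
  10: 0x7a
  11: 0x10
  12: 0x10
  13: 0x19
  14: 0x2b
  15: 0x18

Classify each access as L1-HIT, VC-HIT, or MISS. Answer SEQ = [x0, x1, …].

#0 0x58→b22/s2 MISS; vc=[]
#1 0x5a→b22/s2 L1-HIT; vc=[]
#2 0x12→b4/s0 MISS; vc=[]
#3 0x5b→b22/s2 L1-HIT; vc=[]
#4 0x2b→b10/s2 MISS; vc=[22]
#5 0x12→b4/s0 L1-HIT; vc=[22]
#6 0x3b→b14/s2 MISS; vc=[22,10]
#7 0x53→b20/s0 MISS; vc=[22,10,4]
#8 0x38→b14/s2 L1-HIT; vc=[22,10,4]
#9 0x10→b4/s0 VC-HIT; vc=[22,10,20]
#10 0x7a→b30/s2 MISS; vc=[22,10,20,14]
#11 0x10→b4/s0 L1-HIT; vc=[22,10,20,14]
#12 0x10→b4/s0 L1-HIT; vc=[22,10,20,14]
#13 0x19→b6/s2 MISS; vc=[10,20,14,30]
#14 0x2b→b10/s2 VC-HIT; vc=[6,20,14,30]
#15 0x18→b6/s2 VC-HIT; vc=[10,20,14,30]

SEQ = [MISS, L1-HIT, MISS, L1-HIT, MISS, L1-HIT, MISS, MISS, L1-HIT, VC-HIT, MISS, L1-HIT, L1-HIT, MISS, VC-HIT, VC-HIT]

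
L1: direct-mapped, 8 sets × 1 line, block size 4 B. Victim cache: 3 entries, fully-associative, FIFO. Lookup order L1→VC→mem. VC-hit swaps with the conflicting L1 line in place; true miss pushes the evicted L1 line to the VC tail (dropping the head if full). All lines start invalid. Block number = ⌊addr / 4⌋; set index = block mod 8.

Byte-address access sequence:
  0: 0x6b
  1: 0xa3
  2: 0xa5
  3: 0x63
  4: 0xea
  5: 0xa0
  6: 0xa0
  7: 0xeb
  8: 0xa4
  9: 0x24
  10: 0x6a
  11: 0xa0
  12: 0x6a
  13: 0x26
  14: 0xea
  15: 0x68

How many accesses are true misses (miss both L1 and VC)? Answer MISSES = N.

MISSES = 6

#0 0x6b→b26/s2 MISS; vc=[]
#1 0xa3→b40/s0 MISS; vc=[]
#2 0xa5→b41/s1 MISS; vc=[]
#3 0x63→b24/s0 MISS; vc=[40]
#4 0xea→b58/s2 MISS; vc=[40,26]
#5 0xa0→b40/s0 VC-HIT; vc=[24,26]
#6 0xa0→b40/s0 L1-HIT; vc=[24,26]
#7 0xeb→b58/s2 L1-HIT; vc=[24,26]
#8 0xa4→b41/s1 L1-HIT; vc=[24,26]
#9 0x24→b9/s1 MISS; vc=[24,26,41]
#10 0x6a→b26/s2 VC-HIT; vc=[24,58,41]
#11 0xa0→b40/s0 L1-HIT; vc=[24,58,41]
#12 0x6a→b26/s2 L1-HIT; vc=[24,58,41]
#13 0x26→b9/s1 L1-HIT; vc=[24,58,41]
#14 0xea→b58/s2 VC-HIT; vc=[24,26,41]
#15 0x68→b26/s2 VC-HIT; vc=[24,58,41]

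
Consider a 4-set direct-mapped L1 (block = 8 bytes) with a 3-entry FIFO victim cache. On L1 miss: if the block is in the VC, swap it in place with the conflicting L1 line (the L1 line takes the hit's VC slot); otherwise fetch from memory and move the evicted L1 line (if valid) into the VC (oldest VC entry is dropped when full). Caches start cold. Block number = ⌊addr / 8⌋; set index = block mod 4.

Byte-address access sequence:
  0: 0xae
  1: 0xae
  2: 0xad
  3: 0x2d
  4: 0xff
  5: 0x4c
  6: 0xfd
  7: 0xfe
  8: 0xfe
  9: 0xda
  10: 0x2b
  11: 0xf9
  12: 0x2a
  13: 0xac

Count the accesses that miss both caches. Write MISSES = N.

0: 0xae (blk 21, set 1) → MISS  vc=[]
1: 0xae (blk 21, set 1) → L1-HIT  vc=[]
2: 0xad (blk 21, set 1) → L1-HIT  vc=[]
3: 0x2d (blk 5, set 1) → MISS  vc=[21]
4: 0xff (blk 31, set 3) → MISS  vc=[21]
5: 0x4c (blk 9, set 1) → MISS  vc=[21, 5]
6: 0xfd (blk 31, set 3) → L1-HIT  vc=[21, 5]
7: 0xfe (blk 31, set 3) → L1-HIT  vc=[21, 5]
8: 0xfe (blk 31, set 3) → L1-HIT  vc=[21, 5]
9: 0xda (blk 27, set 3) → MISS  vc=[21, 5, 31]
10: 0x2b (blk 5, set 1) → VC-HIT  vc=[21, 9, 31]
11: 0xf9 (blk 31, set 3) → VC-HIT  vc=[21, 9, 27]
12: 0x2a (blk 5, set 1) → L1-HIT  vc=[21, 9, 27]
13: 0xac (blk 21, set 1) → VC-HIT  vc=[5, 9, 27]

MISSES = 5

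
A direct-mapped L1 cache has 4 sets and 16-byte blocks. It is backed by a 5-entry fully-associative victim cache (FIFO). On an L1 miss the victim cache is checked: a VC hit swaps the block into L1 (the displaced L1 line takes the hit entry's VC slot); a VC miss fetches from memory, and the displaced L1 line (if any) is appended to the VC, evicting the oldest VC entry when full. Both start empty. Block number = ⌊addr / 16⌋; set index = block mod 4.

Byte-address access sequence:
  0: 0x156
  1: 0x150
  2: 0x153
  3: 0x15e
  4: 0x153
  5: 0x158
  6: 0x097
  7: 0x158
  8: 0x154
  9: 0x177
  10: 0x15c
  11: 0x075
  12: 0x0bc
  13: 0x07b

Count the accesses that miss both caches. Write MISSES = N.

MISSES = 5

#0 0x156→b21/s1 MISS; vc=[]
#1 0x150→b21/s1 L1-HIT; vc=[]
#2 0x153→b21/s1 L1-HIT; vc=[]
#3 0x15e→b21/s1 L1-HIT; vc=[]
#4 0x153→b21/s1 L1-HIT; vc=[]
#5 0x158→b21/s1 L1-HIT; vc=[]
#6 0x97→b9/s1 MISS; vc=[21]
#7 0x158→b21/s1 VC-HIT; vc=[9]
#8 0x154→b21/s1 L1-HIT; vc=[9]
#9 0x177→b23/s3 MISS; vc=[9]
#10 0x15c→b21/s1 L1-HIT; vc=[9]
#11 0x75→b7/s3 MISS; vc=[9,23]
#12 0xbc→b11/s3 MISS; vc=[9,23,7]
#13 0x7b→b7/s3 VC-HIT; vc=[9,23,11]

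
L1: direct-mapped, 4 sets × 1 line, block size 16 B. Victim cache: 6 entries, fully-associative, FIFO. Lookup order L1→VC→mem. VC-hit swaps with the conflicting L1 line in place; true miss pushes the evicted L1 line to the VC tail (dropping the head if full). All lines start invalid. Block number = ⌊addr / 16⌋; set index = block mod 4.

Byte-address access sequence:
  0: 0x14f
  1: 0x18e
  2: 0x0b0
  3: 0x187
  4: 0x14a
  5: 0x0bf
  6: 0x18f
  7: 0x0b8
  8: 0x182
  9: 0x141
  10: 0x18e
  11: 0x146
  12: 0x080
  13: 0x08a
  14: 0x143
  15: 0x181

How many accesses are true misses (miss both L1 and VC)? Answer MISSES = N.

MISSES = 4

  [0] addr=0x14f blk=20 s=0: MISS | VC []
  [1] addr=0x18e blk=24 s=0: MISS | VC [20]
  [2] addr=0xb0 blk=11 s=3: MISS | VC [20]
  [3] addr=0x187 blk=24 s=0: L1-HIT | VC [20]
  [4] addr=0x14a blk=20 s=0: VC-HIT | VC [24]
  [5] addr=0xbf blk=11 s=3: L1-HIT | VC [24]
  [6] addr=0x18f blk=24 s=0: VC-HIT | VC [20]
  [7] addr=0xb8 blk=11 s=3: L1-HIT | VC [20]
  [8] addr=0x182 blk=24 s=0: L1-HIT | VC [20]
  [9] addr=0x141 blk=20 s=0: VC-HIT | VC [24]
  [10] addr=0x18e blk=24 s=0: VC-HIT | VC [20]
  [11] addr=0x146 blk=20 s=0: VC-HIT | VC [24]
  [12] addr=0x80 blk=8 s=0: MISS | VC [24, 20]
  [13] addr=0x8a blk=8 s=0: L1-HIT | VC [24, 20]
  [14] addr=0x143 blk=20 s=0: VC-HIT | VC [24, 8]
  [15] addr=0x181 blk=24 s=0: VC-HIT | VC [20, 8]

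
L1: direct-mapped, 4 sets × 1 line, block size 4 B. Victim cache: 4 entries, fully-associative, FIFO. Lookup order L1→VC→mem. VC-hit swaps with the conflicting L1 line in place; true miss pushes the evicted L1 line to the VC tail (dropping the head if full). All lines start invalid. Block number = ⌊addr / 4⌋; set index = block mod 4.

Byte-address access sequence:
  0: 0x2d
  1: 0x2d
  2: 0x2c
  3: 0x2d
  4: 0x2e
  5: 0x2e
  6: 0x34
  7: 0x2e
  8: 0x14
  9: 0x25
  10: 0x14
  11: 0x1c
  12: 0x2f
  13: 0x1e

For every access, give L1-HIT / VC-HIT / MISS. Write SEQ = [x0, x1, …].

0: 0x2d (blk 11, set 3) → MISS  vc=[]
1: 0x2d (blk 11, set 3) → L1-HIT  vc=[]
2: 0x2c (blk 11, set 3) → L1-HIT  vc=[]
3: 0x2d (blk 11, set 3) → L1-HIT  vc=[]
4: 0x2e (blk 11, set 3) → L1-HIT  vc=[]
5: 0x2e (blk 11, set 3) → L1-HIT  vc=[]
6: 0x34 (blk 13, set 1) → MISS  vc=[]
7: 0x2e (blk 11, set 3) → L1-HIT  vc=[]
8: 0x14 (blk 5, set 1) → MISS  vc=[13]
9: 0x25 (blk 9, set 1) → MISS  vc=[13, 5]
10: 0x14 (blk 5, set 1) → VC-HIT  vc=[13, 9]
11: 0x1c (blk 7, set 3) → MISS  vc=[13, 9, 11]
12: 0x2f (blk 11, set 3) → VC-HIT  vc=[13, 9, 7]
13: 0x1e (blk 7, set 3) → VC-HIT  vc=[13, 9, 11]

SEQ = [MISS, L1-HIT, L1-HIT, L1-HIT, L1-HIT, L1-HIT, MISS, L1-HIT, MISS, MISS, VC-HIT, MISS, VC-HIT, VC-HIT]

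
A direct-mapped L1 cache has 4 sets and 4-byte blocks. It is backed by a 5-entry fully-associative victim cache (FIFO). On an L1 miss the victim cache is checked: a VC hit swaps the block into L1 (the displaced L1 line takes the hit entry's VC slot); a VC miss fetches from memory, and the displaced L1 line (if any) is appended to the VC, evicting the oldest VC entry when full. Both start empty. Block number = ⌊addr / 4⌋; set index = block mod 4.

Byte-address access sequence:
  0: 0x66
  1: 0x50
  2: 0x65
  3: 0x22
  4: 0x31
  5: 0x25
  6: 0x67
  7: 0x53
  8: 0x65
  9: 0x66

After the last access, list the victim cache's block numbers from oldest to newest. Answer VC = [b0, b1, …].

VC = [12, 8, 9]

  [0] addr=0x66 blk=25 s=1: MISS | VC []
  [1] addr=0x50 blk=20 s=0: MISS | VC []
  [2] addr=0x65 blk=25 s=1: L1-HIT | VC []
  [3] addr=0x22 blk=8 s=0: MISS | VC [20]
  [4] addr=0x31 blk=12 s=0: MISS | VC [20, 8]
  [5] addr=0x25 blk=9 s=1: MISS | VC [20, 8, 25]
  [6] addr=0x67 blk=25 s=1: VC-HIT | VC [20, 8, 9]
  [7] addr=0x53 blk=20 s=0: VC-HIT | VC [12, 8, 9]
  [8] addr=0x65 blk=25 s=1: L1-HIT | VC [12, 8, 9]
  [9] addr=0x66 blk=25 s=1: L1-HIT | VC [12, 8, 9]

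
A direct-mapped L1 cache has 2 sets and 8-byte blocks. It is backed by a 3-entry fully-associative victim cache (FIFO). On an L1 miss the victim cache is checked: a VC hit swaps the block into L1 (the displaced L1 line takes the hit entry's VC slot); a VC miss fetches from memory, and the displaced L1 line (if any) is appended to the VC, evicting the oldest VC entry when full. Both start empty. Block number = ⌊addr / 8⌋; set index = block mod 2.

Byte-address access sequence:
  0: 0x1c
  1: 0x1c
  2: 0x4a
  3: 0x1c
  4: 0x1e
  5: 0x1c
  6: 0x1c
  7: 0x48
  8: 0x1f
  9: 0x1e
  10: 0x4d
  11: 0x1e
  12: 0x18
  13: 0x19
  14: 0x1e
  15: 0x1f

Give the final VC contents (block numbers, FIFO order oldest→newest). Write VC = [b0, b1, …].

#0 0x1c→b3/s1 MISS; vc=[]
#1 0x1c→b3/s1 L1-HIT; vc=[]
#2 0x4a→b9/s1 MISS; vc=[3]
#3 0x1c→b3/s1 VC-HIT; vc=[9]
#4 0x1e→b3/s1 L1-HIT; vc=[9]
#5 0x1c→b3/s1 L1-HIT; vc=[9]
#6 0x1c→b3/s1 L1-HIT; vc=[9]
#7 0x48→b9/s1 VC-HIT; vc=[3]
#8 0x1f→b3/s1 VC-HIT; vc=[9]
#9 0x1e→b3/s1 L1-HIT; vc=[9]
#10 0x4d→b9/s1 VC-HIT; vc=[3]
#11 0x1e→b3/s1 VC-HIT; vc=[9]
#12 0x18→b3/s1 L1-HIT; vc=[9]
#13 0x19→b3/s1 L1-HIT; vc=[9]
#14 0x1e→b3/s1 L1-HIT; vc=[9]
#15 0x1f→b3/s1 L1-HIT; vc=[9]

VC = [9]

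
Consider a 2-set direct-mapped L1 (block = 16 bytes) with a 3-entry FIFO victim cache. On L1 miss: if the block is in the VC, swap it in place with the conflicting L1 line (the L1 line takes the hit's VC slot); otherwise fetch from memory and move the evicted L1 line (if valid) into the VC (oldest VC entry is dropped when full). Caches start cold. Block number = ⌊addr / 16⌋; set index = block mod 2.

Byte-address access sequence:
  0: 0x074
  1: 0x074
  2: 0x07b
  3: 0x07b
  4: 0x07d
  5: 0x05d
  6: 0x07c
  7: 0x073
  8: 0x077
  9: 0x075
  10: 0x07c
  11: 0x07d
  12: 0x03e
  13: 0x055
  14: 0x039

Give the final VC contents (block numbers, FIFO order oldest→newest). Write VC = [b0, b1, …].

0: 0x74 (blk 7, set 1) → MISS  vc=[]
1: 0x74 (blk 7, set 1) → L1-HIT  vc=[]
2: 0x7b (blk 7, set 1) → L1-HIT  vc=[]
3: 0x7b (blk 7, set 1) → L1-HIT  vc=[]
4: 0x7d (blk 7, set 1) → L1-HIT  vc=[]
5: 0x5d (blk 5, set 1) → MISS  vc=[7]
6: 0x7c (blk 7, set 1) → VC-HIT  vc=[5]
7: 0x73 (blk 7, set 1) → L1-HIT  vc=[5]
8: 0x77 (blk 7, set 1) → L1-HIT  vc=[5]
9: 0x75 (blk 7, set 1) → L1-HIT  vc=[5]
10: 0x7c (blk 7, set 1) → L1-HIT  vc=[5]
11: 0x7d (blk 7, set 1) → L1-HIT  vc=[5]
12: 0x3e (blk 3, set 1) → MISS  vc=[5, 7]
13: 0x55 (blk 5, set 1) → VC-HIT  vc=[3, 7]
14: 0x39 (blk 3, set 1) → VC-HIT  vc=[5, 7]

VC = [5, 7]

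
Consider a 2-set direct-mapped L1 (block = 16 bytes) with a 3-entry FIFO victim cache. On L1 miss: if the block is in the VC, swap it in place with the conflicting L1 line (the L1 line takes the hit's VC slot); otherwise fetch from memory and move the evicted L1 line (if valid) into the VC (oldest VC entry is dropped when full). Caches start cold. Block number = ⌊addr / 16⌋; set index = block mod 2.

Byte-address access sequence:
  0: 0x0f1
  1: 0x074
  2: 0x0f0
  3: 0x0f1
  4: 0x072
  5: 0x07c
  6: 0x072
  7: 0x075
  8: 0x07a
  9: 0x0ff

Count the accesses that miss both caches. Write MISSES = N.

MISSES = 2

0: 0xf1 (blk 15, set 1) → MISS  vc=[]
1: 0x74 (blk 7, set 1) → MISS  vc=[15]
2: 0xf0 (blk 15, set 1) → VC-HIT  vc=[7]
3: 0xf1 (blk 15, set 1) → L1-HIT  vc=[7]
4: 0x72 (blk 7, set 1) → VC-HIT  vc=[15]
5: 0x7c (blk 7, set 1) → L1-HIT  vc=[15]
6: 0x72 (blk 7, set 1) → L1-HIT  vc=[15]
7: 0x75 (blk 7, set 1) → L1-HIT  vc=[15]
8: 0x7a (blk 7, set 1) → L1-HIT  vc=[15]
9: 0xff (blk 15, set 1) → VC-HIT  vc=[7]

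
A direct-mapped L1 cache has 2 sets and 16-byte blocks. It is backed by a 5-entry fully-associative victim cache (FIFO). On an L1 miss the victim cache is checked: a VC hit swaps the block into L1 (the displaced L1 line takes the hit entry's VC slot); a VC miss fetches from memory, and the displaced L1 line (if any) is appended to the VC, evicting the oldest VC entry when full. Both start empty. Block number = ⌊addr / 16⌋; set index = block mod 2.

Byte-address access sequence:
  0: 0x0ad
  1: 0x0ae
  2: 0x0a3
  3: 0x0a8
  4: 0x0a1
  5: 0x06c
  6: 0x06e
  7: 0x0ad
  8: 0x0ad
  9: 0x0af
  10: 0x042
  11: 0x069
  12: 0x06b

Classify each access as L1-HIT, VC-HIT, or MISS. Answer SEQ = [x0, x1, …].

#0 0xad→b10/s0 MISS; vc=[]
#1 0xae→b10/s0 L1-HIT; vc=[]
#2 0xa3→b10/s0 L1-HIT; vc=[]
#3 0xa8→b10/s0 L1-HIT; vc=[]
#4 0xa1→b10/s0 L1-HIT; vc=[]
#5 0x6c→b6/s0 MISS; vc=[10]
#6 0x6e→b6/s0 L1-HIT; vc=[10]
#7 0xad→b10/s0 VC-HIT; vc=[6]
#8 0xad→b10/s0 L1-HIT; vc=[6]
#9 0xaf→b10/s0 L1-HIT; vc=[6]
#10 0x42→b4/s0 MISS; vc=[6,10]
#11 0x69→b6/s0 VC-HIT; vc=[4,10]
#12 0x6b→b6/s0 L1-HIT; vc=[4,10]

SEQ = [MISS, L1-HIT, L1-HIT, L1-HIT, L1-HIT, MISS, L1-HIT, VC-HIT, L1-HIT, L1-HIT, MISS, VC-HIT, L1-HIT]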